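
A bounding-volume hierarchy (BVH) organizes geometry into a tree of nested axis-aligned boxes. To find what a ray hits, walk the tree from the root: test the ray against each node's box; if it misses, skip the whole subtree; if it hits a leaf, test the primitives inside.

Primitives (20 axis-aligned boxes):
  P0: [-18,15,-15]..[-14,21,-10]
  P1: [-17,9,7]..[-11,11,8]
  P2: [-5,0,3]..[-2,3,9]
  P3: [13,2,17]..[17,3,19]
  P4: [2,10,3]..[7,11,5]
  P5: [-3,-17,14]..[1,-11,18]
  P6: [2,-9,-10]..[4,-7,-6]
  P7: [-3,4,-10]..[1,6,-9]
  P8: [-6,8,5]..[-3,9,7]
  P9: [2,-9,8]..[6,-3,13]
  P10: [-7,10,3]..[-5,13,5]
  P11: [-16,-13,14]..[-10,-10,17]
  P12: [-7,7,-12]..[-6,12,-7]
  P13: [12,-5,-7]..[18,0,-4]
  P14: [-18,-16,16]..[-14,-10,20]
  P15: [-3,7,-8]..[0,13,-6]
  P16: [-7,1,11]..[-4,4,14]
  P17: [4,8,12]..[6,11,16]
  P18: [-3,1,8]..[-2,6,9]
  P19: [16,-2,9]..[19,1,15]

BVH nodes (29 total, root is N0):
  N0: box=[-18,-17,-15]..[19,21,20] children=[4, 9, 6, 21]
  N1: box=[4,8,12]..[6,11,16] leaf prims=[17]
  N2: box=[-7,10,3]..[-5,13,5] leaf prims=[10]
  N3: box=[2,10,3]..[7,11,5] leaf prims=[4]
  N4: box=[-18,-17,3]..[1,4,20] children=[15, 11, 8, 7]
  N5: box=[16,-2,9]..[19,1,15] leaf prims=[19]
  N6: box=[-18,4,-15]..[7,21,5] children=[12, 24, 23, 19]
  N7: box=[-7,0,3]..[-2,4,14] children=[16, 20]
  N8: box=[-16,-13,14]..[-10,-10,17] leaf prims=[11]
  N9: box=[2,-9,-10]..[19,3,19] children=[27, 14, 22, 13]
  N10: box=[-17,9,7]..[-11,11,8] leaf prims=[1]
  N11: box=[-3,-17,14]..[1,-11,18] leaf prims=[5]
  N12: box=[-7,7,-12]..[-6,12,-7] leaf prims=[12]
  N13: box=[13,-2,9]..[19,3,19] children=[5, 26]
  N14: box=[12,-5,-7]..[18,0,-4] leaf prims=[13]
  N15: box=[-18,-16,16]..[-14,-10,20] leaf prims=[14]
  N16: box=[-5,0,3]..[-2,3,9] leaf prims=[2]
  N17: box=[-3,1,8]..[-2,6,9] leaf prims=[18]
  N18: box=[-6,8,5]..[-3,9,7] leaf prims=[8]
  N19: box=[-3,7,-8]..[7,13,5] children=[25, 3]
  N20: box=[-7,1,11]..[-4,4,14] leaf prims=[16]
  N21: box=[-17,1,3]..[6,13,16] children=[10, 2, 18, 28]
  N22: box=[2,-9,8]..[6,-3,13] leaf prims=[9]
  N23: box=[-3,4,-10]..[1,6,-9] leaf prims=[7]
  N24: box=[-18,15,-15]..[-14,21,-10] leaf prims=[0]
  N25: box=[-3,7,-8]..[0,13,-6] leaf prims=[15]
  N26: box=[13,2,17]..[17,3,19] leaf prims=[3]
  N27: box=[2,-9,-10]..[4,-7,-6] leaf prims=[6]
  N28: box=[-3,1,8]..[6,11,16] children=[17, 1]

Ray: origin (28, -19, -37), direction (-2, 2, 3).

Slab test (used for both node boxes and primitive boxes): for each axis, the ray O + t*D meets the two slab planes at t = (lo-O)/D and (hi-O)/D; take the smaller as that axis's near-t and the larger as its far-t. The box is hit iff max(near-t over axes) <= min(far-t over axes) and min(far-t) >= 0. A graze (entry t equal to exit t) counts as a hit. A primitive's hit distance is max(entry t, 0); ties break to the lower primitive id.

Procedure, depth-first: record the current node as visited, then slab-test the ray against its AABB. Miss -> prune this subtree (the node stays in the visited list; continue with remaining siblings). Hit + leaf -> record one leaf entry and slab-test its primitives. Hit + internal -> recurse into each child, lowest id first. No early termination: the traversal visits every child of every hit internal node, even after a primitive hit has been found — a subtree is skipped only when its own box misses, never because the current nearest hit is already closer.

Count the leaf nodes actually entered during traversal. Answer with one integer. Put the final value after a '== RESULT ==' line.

Traverse from the root:
N0 x:[9/2,23] y:[1,20] z:[22/3,19] -> hit [22/3,19], descend [4, 6, 9, 21]
  N4 x:[27/2,23] y:[1,23/2] z:[40/3,19] -> miss, prune
  N6 x:[21/2,23] y:[23/2,20] z:[22/3,14] -> hit [23/2,14], descend [12, 19, 23, 24]
    N12 x:[17,35/2] y:[13,31/2] z:[25/3,10] -> miss, prune
    N19 x:[21/2,31/2] y:[13,16] z:[29/3,14] -> hit [13,14], descend [3, 25]
      N3 x:[21/2,13] y:[29/2,15] z:[40/3,14] -> miss, prune
      N25 x:[14,31/2] y:[13,16] z:[29/3,31/3] -> miss, prune
    N23 x:[27/2,31/2] y:[23/2,25/2] z:[9,28/3] -> miss, prune
    N24 x:[21,23] y:[17,20] z:[22/3,9] -> miss, prune
  N9 x:[9/2,13] y:[5,11] z:[9,56/3] -> hit [9,11], descend [13, 14, 22, 27]
    N13 x:[9/2,15/2] y:[17/2,11] z:[46/3,56/3] -> miss, prune
    N14 x:[5,8] y:[7,19/2] z:[10,11] -> miss, prune
    N22 x:[11,13] y:[5,8] z:[15,50/3] -> miss, prune
    N27 x:[12,13] y:[5,6] z:[9,31/3] -> miss, prune
  N21 x:[11,45/2] y:[10,16] z:[40/3,53/3] -> hit [40/3,16], descend [2, 10, 18, 28]
    N2 x:[33/2,35/2] y:[29/2,16] z:[40/3,14] -> miss, prune
    N10 x:[39/2,45/2] y:[14,15] z:[44/3,15] -> miss, prune
    N18 x:[31/2,17] y:[27/2,14] z:[14,44/3] -> miss, prune
    N28 x:[11,31/2] y:[10,15] z:[15,53/3] -> hit [15,15], descend [1, 17]
      N1 x:[11,12] y:[27/2,15] z:[49/3,53/3] -> miss, prune
      N17 x:[15,31/2] y:[10,25/2] z:[15,46/3] -> miss, prune

Summary -> nodes [0, 4, 6, 12, 19, 3, 25, 23, 24, 9, 13, 14, 22, 27, 21, 2, 10, 18, 28, 1, 17]; box-tests=21; leaf-entries=0; first=miss

== RESULT ==
0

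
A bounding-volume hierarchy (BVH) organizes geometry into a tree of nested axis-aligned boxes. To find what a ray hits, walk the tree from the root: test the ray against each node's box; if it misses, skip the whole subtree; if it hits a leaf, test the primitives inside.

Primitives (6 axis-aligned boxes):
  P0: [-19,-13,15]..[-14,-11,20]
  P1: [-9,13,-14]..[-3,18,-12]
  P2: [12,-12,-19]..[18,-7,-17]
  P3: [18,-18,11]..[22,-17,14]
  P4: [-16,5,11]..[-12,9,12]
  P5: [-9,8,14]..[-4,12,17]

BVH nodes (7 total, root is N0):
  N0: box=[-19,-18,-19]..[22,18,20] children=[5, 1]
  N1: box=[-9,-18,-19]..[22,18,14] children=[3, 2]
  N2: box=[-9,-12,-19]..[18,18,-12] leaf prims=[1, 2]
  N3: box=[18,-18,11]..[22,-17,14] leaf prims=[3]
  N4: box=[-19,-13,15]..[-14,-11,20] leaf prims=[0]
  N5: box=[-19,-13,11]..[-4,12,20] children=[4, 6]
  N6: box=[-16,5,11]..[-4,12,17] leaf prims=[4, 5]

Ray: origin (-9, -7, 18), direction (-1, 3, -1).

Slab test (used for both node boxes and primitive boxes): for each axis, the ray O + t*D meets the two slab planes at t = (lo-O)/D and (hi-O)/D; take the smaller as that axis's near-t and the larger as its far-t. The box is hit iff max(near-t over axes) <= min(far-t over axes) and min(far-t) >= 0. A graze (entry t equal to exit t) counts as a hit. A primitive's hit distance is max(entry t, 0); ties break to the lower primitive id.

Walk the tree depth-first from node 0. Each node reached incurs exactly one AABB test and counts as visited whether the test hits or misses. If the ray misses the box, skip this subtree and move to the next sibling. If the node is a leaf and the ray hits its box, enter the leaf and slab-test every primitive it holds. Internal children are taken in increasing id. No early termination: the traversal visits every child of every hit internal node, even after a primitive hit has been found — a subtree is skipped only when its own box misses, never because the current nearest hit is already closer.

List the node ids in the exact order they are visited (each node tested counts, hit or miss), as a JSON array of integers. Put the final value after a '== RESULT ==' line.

Walk:
N0 x:[-31,10] y:[-11/3,25/3] z:[-2,37] -> hit [-2,25/3], descend [1, 5]
  N1 x:[-31,0] y:[-11/3,25/3] z:[4,37] -> miss, prune
  N5 x:[-5,10] y:[-2,19/3] z:[-2,7] -> hit [-2,19/3], descend [4, 6]
    N4 x:[5,10] y:[-2,-4/3] z:[-2,3] -> miss, prune
    N6 x:[-5,7] y:[4,19/3] z:[1,7] -> hit [4,19/3] leaf, test {P4(miss), P5(miss)}

order=[0, 1, 5, 4, 6]  |boxes|=5  |leaves|=1  hit=miss

== RESULT ==
[0, 1, 5, 4, 6]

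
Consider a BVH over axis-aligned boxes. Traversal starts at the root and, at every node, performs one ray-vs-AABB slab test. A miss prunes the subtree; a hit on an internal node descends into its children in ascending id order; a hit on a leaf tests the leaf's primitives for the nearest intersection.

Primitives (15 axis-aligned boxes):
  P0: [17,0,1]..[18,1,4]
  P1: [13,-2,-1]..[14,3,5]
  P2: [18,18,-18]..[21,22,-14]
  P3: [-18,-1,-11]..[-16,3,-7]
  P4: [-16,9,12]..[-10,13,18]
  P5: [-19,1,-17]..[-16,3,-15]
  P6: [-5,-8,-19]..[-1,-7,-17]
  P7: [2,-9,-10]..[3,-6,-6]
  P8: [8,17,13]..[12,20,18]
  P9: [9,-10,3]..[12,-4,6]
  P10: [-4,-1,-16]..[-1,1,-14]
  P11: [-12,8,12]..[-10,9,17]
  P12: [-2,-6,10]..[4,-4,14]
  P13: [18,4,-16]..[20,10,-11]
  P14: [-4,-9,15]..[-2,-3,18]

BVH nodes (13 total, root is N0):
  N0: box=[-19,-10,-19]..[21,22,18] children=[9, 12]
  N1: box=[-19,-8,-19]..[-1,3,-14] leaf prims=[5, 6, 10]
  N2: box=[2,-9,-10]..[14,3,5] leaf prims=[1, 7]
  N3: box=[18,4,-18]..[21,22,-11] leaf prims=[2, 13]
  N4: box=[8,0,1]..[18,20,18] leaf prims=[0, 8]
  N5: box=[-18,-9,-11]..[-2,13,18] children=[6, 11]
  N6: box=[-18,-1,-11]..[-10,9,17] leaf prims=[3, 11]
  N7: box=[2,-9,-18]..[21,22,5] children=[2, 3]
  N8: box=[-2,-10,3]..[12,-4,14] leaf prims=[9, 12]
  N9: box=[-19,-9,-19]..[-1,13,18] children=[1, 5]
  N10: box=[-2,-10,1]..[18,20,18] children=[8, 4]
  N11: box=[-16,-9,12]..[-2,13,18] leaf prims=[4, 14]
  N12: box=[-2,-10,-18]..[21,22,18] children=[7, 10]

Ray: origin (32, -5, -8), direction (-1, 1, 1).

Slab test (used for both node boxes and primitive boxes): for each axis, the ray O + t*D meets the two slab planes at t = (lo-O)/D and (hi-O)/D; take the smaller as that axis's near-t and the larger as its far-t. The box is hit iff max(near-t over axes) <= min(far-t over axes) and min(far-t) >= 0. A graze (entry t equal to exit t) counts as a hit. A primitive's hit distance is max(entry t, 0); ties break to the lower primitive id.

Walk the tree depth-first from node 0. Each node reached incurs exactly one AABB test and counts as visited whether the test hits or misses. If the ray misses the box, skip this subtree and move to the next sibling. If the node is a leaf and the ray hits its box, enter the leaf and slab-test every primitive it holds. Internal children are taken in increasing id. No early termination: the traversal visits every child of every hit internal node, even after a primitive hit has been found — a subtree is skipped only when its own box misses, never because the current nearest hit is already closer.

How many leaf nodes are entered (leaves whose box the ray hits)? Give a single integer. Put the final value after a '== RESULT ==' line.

Traverse from the root:
N0 x:[11,51] y:[-5,27] z:[-11,26] -> hit [11,26], descend [9, 12]
  N9 x:[33,51] y:[-4,18] z:[-11,26] -> miss, prune
  N12 x:[11,34] y:[-5,27] z:[-10,26] -> hit [11,26], descend [7, 10]
    N7 x:[11,30] y:[-4,27] z:[-10,13] -> hit [11,13], descend [2, 3]
      N2 x:[18,30] y:[-4,8] z:[-2,13] -> miss, prune
      N3 x:[11,14] y:[9,27] z:[-10,-3] -> miss, prune
    N10 x:[14,34] y:[-5,25] z:[9,26] -> hit [14,25], descend [4, 8]
      N4 x:[14,24] y:[5,25] z:[9,26] -> hit [14,24] leaf, test {P0(miss), P8@t=22}
      N8 x:[20,34] y:[-5,1] z:[11,22] -> miss, prune

Summary -> nodes [0, 9, 12, 7, 2, 3, 10, 4, 8]; box-tests=9; leaf-entries=1; first=P8

== RESULT ==
1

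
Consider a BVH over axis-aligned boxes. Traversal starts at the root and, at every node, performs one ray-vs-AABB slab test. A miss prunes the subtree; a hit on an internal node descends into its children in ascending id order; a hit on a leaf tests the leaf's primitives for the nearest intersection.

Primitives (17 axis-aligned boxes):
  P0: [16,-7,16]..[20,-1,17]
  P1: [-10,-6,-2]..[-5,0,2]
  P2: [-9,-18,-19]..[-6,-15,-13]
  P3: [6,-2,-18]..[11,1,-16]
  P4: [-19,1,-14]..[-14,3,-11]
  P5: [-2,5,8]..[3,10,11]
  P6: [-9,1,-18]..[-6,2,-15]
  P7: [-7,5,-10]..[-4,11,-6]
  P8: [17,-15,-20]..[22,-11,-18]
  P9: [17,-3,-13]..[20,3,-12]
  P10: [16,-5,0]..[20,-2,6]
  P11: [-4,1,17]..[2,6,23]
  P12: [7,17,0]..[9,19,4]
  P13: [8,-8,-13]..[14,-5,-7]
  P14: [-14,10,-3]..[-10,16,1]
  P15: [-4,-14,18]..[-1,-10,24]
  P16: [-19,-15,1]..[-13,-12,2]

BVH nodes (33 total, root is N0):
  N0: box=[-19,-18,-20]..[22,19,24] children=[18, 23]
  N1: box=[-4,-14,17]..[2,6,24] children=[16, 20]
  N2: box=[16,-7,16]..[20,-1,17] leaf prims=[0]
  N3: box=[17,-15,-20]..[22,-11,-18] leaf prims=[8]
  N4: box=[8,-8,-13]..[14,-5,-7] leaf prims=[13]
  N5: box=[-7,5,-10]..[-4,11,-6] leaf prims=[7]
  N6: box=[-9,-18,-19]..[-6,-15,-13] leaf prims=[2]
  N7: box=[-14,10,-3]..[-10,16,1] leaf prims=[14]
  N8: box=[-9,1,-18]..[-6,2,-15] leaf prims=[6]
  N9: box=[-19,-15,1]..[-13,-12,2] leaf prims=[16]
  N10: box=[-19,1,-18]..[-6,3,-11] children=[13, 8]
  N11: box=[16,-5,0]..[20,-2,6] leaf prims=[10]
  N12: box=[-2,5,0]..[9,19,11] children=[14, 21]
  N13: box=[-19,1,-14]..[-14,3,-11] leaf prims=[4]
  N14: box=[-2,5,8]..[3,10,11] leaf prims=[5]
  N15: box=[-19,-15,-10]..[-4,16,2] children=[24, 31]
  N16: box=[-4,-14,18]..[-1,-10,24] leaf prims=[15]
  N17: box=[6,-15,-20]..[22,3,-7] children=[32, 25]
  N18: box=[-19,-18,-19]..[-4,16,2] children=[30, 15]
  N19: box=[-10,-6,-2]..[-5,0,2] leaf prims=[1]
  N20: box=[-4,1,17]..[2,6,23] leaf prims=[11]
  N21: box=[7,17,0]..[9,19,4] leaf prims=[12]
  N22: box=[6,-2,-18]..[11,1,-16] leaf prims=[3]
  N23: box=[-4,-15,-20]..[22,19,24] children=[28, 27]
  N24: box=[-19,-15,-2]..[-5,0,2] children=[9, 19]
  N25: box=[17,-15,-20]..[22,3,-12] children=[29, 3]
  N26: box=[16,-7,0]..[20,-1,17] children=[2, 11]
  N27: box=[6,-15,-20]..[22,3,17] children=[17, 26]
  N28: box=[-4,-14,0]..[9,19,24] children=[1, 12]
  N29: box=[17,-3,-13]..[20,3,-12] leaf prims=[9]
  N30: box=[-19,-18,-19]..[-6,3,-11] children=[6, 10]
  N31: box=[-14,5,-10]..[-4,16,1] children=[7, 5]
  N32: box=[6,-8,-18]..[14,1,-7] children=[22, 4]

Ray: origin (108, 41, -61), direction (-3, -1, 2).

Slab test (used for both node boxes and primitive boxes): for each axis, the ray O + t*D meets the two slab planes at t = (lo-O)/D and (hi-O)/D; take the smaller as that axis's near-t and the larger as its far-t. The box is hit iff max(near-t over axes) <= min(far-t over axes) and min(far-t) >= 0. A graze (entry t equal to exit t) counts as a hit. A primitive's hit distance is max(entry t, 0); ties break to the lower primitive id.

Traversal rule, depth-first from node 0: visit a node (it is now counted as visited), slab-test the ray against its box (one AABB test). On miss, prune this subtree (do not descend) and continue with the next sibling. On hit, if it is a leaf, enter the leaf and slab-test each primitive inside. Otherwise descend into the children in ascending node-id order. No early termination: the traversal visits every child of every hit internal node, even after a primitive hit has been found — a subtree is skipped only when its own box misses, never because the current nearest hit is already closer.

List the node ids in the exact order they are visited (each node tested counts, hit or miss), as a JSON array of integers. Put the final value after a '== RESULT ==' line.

Walk:
N0 x:[86/3,127/3] y:[22,59] z:[41/2,85/2] -> hit [86/3,127/3], descend [18, 23]
  N18 x:[112/3,127/3] y:[25,59] z:[21,63/2] -> miss, prune
  N23 x:[86/3,112/3] y:[22,56] z:[41/2,85/2] -> hit [86/3,112/3], descend [27, 28]
    N27 x:[86/3,34] y:[38,56] z:[41/2,39] -> miss, prune
    N28 x:[33,112/3] y:[22,55] z:[61/2,85/2] -> hit [33,112/3], descend [1, 12]
      N1 x:[106/3,112/3] y:[35,55] z:[39,85/2] -> miss, prune
      N12 x:[33,110/3] y:[22,36] z:[61/2,36] -> hit [33,36], descend [14, 21]
        N14 x:[35,110/3] y:[31,36] z:[69/2,36] -> hit [35,36] leaf, test {P5@t=35}
        N21 x:[33,101/3] y:[22,24] z:[61/2,65/2] -> miss, prune

order=[0, 18, 23, 27, 28, 1, 12, 14, 21]  |boxes|=9  |leaves|=1  hit=P5

== RESULT ==
[0, 18, 23, 27, 28, 1, 12, 14, 21]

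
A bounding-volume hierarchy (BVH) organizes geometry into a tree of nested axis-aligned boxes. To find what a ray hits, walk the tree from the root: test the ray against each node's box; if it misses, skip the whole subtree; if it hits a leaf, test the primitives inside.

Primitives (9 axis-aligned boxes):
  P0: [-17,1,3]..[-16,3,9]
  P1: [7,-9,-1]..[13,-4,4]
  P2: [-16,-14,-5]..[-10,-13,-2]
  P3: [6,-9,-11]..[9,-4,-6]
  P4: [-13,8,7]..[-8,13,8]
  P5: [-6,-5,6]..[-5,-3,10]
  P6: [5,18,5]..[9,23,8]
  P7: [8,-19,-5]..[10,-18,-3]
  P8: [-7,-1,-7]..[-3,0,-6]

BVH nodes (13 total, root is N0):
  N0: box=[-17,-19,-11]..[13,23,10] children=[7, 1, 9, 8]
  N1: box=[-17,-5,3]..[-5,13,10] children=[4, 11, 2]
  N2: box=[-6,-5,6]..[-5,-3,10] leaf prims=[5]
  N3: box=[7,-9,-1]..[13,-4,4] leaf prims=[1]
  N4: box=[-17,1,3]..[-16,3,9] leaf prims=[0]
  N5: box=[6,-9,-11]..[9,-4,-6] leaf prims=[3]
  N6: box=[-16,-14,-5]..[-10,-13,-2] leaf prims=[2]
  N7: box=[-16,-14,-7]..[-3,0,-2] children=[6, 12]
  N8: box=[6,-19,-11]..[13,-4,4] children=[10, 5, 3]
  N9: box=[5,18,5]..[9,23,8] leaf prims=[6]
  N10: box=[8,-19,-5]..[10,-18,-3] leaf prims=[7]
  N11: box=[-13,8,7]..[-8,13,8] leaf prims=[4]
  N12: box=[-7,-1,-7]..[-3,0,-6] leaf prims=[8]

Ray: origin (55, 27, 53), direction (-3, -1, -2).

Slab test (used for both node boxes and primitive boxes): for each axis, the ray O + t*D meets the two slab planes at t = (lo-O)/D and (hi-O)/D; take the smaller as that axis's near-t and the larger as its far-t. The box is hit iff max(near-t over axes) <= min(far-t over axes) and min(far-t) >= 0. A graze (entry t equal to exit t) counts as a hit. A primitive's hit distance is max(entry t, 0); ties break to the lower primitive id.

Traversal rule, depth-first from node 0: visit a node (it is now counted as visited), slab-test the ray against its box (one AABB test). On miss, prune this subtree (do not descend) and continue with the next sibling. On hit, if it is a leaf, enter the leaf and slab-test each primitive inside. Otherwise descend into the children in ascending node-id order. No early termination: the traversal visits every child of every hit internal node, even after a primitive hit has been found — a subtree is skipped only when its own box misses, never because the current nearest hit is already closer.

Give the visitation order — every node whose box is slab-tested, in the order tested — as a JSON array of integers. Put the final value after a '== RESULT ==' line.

Trace the traversal:
N0 x:[14,24] y:[4,46] z:[43/2,32] -> hit [43/2,24], descend [1, 7, 8, 9]
  N1 x:[20,24] y:[14,32] z:[43/2,25] -> hit [43/2,24], descend [2, 4, 11]
    N2 x:[20,61/3] y:[30,32] z:[43/2,47/2] -> miss, prune
    N4 x:[71/3,24] y:[24,26] z:[22,25] -> hit [24,24] leaf, test {P0@t=24}
    N11 x:[21,68/3] y:[14,19] z:[45/2,23] -> miss, prune
  N7 x:[58/3,71/3] y:[27,41] z:[55/2,30] -> miss, prune
  N8 x:[14,49/3] y:[31,46] z:[49/2,32] -> miss, prune
  N9 x:[46/3,50/3] y:[4,9] z:[45/2,24] -> miss, prune

8 AABB tests over nodes [0, 1, 2, 4, 11, 7, 8, 9]; 1 leaf entered; closest P0.

== RESULT ==
[0, 1, 2, 4, 11, 7, 8, 9]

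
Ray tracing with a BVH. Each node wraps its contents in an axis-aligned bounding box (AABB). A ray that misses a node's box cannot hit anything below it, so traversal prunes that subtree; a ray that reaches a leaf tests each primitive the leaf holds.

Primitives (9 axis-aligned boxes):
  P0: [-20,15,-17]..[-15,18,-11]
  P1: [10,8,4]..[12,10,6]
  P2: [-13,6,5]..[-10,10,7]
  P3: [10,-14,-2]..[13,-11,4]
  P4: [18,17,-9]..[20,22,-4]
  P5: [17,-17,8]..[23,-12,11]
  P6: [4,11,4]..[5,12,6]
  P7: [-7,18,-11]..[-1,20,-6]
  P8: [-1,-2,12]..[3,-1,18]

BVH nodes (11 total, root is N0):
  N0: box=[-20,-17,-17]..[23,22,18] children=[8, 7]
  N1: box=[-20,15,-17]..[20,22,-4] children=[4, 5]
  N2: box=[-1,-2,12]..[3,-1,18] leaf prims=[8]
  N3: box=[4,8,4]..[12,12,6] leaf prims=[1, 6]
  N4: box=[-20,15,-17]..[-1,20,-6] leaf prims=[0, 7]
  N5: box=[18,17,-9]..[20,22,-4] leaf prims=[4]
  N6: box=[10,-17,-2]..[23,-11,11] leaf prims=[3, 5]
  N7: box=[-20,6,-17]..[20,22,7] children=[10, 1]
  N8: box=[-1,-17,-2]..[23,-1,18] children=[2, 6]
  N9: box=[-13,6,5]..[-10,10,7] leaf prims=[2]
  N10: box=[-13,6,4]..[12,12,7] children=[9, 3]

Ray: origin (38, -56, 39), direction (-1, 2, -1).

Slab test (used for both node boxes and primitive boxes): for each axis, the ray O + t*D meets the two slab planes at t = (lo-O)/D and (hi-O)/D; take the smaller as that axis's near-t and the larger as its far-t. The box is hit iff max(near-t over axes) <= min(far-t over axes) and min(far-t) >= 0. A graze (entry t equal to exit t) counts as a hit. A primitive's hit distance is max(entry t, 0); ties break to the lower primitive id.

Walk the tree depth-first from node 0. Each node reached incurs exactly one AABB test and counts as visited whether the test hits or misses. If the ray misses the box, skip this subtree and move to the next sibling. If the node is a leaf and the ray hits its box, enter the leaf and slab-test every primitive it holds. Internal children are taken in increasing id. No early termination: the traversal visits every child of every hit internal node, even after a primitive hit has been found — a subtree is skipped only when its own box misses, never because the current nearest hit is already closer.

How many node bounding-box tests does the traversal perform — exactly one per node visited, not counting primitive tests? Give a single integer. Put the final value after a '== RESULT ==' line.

Trace the traversal:
N0 x:[15,58] y:[39/2,39] z:[21,56] -> hit [21,39], descend [7, 8]
  N7 x:[18,58] y:[31,39] z:[32,56] -> hit [32,39], descend [1, 10]
    N1 x:[18,58] y:[71/2,39] z:[43,56] -> miss, prune
    N10 x:[26,51] y:[31,34] z:[32,35] -> hit [32,34], descend [3, 9]
      N3 x:[26,34] y:[32,34] z:[33,35] -> hit [33,34] leaf, test {P1(miss), P6@t=67/2}
      N9 x:[48,51] y:[31,33] z:[32,34] -> miss, prune
  N8 x:[15,39] y:[39/2,55/2] z:[21,41] -> hit [21,55/2], descend [2, 6]
    N2 x:[35,39] y:[27,55/2] z:[21,27] -> miss, prune
    N6 x:[15,28] y:[39/2,45/2] z:[28,41] -> miss, prune

9 AABB tests over nodes [0, 7, 1, 10, 3, 9, 8, 2, 6]; 1 leaf entered; closest P6.

== RESULT ==
9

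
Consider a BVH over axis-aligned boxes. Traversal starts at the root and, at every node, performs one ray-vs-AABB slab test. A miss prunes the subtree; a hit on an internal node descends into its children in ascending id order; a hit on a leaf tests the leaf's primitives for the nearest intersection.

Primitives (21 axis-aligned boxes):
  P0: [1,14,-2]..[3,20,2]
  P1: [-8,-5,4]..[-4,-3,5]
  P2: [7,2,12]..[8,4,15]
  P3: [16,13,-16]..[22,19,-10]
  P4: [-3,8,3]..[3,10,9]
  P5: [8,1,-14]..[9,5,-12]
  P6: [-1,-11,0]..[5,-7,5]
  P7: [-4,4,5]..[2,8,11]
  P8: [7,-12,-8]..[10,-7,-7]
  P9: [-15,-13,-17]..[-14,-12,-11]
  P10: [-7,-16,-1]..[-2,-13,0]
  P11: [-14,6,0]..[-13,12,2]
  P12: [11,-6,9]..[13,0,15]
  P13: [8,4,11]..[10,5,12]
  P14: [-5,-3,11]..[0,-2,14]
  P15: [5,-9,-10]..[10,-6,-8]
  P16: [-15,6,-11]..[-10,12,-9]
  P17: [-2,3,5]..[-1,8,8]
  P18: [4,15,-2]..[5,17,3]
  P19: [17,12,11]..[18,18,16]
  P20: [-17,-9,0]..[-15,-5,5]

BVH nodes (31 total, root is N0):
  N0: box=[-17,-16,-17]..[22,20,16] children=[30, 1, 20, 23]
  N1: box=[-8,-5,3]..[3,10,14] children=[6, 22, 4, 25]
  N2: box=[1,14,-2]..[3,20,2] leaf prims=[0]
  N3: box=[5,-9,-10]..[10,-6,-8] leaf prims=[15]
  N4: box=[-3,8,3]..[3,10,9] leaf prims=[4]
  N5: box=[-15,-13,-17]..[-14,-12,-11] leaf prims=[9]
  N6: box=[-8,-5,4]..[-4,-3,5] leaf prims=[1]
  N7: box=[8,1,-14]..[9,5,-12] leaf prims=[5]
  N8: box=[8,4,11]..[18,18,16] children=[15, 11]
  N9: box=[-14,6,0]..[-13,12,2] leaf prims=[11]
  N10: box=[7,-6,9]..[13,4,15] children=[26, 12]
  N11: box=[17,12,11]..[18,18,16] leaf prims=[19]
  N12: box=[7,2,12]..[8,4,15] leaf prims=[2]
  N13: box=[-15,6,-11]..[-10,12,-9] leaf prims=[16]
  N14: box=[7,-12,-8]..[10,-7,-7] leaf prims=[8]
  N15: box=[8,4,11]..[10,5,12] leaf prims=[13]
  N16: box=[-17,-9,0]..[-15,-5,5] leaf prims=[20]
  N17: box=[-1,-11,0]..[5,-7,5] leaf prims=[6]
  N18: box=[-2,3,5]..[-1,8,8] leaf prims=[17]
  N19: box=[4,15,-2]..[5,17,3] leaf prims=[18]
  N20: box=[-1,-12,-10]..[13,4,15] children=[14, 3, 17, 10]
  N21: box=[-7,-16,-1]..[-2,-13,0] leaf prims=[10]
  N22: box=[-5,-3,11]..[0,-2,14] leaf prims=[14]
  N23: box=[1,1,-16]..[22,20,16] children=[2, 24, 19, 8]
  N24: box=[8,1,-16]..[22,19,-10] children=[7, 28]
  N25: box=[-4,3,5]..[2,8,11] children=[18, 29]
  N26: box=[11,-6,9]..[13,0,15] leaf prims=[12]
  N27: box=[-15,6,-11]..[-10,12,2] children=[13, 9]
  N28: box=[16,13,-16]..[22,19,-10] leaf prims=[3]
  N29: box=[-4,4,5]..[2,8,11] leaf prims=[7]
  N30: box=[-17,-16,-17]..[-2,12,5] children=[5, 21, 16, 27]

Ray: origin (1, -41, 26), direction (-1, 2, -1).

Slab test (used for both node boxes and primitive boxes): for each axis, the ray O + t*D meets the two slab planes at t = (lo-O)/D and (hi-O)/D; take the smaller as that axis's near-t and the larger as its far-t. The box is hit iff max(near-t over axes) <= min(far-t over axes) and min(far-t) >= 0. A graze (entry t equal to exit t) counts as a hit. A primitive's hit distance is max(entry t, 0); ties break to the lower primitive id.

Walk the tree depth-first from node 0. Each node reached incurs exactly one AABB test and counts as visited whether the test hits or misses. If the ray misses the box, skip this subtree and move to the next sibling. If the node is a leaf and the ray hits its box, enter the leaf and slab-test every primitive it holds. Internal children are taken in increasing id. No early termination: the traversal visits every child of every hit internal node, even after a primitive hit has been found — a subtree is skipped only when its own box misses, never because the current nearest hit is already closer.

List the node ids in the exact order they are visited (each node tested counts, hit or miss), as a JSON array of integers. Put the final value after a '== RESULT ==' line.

Traverse from the root:
N0 x:[-21,18] y:[25/2,61/2] z:[10,43] -> hit [25/2,18], descend [1, 20, 23, 30]
  N1 x:[-2,9] y:[18,51/2] z:[12,23] -> miss, prune
  N20 x:[-12,2] y:[29/2,45/2] z:[11,36] -> miss, prune
  N23 x:[-21,0] y:[21,61/2] z:[10,42] -> miss, prune
  N30 x:[3,18] y:[25/2,53/2] z:[21,43] -> miss, prune

Summary -> nodes [0, 1, 20, 23, 30]; box-tests=5; leaf-entries=0; first=miss

== RESULT ==
[0, 1, 20, 23, 30]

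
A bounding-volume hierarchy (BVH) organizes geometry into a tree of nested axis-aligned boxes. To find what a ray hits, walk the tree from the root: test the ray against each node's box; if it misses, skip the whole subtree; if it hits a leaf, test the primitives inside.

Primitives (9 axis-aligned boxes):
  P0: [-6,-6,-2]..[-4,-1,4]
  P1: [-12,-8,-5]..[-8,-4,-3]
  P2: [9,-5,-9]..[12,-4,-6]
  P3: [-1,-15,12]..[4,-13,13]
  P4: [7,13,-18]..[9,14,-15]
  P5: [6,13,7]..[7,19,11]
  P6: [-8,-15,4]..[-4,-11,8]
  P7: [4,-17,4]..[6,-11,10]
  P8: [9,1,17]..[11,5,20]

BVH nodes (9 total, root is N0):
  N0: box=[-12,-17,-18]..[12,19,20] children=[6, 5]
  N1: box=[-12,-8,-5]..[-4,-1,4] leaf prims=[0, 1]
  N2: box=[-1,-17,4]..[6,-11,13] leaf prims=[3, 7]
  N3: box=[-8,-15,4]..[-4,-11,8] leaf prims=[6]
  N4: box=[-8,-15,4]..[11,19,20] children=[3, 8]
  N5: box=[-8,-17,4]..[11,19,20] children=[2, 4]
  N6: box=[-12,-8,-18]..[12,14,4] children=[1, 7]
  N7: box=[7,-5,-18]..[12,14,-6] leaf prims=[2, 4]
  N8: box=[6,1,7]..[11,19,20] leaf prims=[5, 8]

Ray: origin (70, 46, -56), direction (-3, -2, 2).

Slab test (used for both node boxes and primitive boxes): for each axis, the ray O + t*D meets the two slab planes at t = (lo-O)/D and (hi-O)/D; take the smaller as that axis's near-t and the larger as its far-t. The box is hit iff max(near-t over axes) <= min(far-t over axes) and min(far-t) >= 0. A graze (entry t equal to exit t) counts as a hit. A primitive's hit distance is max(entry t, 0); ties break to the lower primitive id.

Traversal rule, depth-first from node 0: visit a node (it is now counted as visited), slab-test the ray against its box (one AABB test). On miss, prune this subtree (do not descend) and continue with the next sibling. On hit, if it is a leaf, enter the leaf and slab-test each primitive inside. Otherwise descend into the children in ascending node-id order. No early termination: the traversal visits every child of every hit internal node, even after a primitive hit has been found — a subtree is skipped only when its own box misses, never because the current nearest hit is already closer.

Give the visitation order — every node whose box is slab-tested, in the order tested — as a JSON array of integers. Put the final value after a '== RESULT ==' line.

Walk:
N0 x:[58/3,82/3] y:[27/2,63/2] z:[19,38] -> hit [58/3,82/3], descend [5, 6]
  N5 x:[59/3,26] y:[27/2,63/2] z:[30,38] -> miss, prune
  N6 x:[58/3,82/3] y:[16,27] z:[19,30] -> hit [58/3,27], descend [1, 7]
    N1 x:[74/3,82/3] y:[47/2,27] z:[51/2,30] -> hit [51/2,27] leaf, test {P0(miss), P1@t=26}
    N7 x:[58/3,21] y:[16,51/2] z:[19,25] -> hit [58/3,21] leaf, test {P2(miss), P4(miss)}

order=[0, 5, 6, 1, 7]  |boxes|=5  |leaves|=2  hit=P1

== RESULT ==
[0, 5, 6, 1, 7]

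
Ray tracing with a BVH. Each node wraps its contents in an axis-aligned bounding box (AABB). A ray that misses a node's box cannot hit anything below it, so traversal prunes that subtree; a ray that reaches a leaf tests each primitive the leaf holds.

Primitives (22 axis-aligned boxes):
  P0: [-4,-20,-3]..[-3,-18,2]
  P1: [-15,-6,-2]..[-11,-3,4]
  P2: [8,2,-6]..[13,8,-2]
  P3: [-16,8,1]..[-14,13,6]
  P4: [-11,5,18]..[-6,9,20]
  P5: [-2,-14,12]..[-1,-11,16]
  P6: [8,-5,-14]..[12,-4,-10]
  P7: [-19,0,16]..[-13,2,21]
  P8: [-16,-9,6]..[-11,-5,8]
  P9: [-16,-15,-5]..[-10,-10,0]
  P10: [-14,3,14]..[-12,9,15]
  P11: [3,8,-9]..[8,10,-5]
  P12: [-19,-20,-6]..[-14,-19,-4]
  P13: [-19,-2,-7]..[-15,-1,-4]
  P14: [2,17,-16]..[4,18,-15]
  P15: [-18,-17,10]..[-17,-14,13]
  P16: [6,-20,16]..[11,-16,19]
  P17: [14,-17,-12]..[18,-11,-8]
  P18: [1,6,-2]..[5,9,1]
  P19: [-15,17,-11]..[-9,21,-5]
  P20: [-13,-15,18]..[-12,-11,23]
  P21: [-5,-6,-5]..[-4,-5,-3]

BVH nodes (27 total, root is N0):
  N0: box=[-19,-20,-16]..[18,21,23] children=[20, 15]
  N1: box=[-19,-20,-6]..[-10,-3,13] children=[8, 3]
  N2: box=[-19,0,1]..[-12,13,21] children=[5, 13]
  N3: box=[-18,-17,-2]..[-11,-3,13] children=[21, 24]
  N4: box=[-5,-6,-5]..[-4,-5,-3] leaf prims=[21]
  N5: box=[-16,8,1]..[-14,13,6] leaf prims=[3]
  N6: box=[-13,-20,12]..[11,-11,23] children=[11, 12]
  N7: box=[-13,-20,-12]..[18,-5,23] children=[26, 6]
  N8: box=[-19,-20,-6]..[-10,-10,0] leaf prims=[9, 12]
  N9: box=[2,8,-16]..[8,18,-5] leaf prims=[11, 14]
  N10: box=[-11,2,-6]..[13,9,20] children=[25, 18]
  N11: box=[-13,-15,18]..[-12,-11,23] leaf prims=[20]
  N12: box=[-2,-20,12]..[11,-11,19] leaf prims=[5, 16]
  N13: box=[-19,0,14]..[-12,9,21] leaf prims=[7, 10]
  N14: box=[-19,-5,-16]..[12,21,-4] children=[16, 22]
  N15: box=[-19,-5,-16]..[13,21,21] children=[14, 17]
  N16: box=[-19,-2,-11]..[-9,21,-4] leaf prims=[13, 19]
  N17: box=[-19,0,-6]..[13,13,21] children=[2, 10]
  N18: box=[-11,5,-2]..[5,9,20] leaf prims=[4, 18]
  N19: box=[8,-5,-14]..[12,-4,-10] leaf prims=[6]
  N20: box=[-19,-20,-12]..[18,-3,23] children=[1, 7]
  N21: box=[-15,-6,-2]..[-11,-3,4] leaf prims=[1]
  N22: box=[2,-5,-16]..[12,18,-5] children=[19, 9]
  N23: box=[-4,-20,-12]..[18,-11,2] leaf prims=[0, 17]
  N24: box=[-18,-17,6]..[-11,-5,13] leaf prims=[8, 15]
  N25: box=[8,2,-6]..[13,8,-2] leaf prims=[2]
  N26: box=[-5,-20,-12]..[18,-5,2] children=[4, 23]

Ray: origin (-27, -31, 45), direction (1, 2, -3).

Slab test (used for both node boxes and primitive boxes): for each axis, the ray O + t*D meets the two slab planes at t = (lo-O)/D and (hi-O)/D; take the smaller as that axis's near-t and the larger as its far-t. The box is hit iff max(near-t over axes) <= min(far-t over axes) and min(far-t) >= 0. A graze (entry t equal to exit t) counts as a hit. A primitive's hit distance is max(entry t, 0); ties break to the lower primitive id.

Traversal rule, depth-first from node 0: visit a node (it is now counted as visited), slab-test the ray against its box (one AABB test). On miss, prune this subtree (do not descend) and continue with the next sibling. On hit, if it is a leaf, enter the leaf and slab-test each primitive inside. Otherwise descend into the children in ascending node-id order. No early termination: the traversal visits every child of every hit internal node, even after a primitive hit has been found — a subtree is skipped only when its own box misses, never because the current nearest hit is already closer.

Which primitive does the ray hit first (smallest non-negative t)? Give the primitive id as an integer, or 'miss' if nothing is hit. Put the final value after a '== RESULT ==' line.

Walk:
N0 x:[8,45] y:[11/2,26] z:[22/3,61/3] -> hit [8,61/3], descend [15, 20]
  N15 x:[8,40] y:[13,26] z:[8,61/3] -> hit [13,61/3], descend [14, 17]
    N14 x:[8,39] y:[13,26] z:[49/3,61/3] -> hit [49/3,61/3], descend [16, 22]
      N16 x:[8,18] y:[29/2,26] z:[49/3,56/3] -> hit [49/3,18] leaf, test {P13(miss), P19(miss)}
      N22 x:[29,39] y:[13,49/2] z:[50/3,61/3] -> miss, prune
    N17 x:[8,40] y:[31/2,22] z:[8,17] -> hit [31/2,17], descend [2, 10]
      N2 x:[8,15] y:[31/2,22] z:[8,44/3] -> miss, prune
      N10 x:[16,40] y:[33/2,20] z:[25/3,17] -> hit [33/2,17], descend [18, 25]
        N18 x:[16,32] y:[18,20] z:[25/3,47/3] -> miss, prune
        N25 x:[35,40] y:[33/2,39/2] z:[47/3,17] -> miss, prune
  N20 x:[8,45] y:[11/2,14] z:[22/3,19] -> hit [8,14], descend [1, 7]
    N1 x:[8,17] y:[11/2,14] z:[32/3,17] -> hit [32/3,14], descend [3, 8]
      N3 x:[9,16] y:[7,14] z:[32/3,47/3] -> hit [32/3,14], descend [21, 24]
        N21 x:[12,16] y:[25/2,14] z:[41/3,47/3] -> hit [41/3,14] leaf, test {P1@t=41/3}
        N24 x:[9,16] y:[7,13] z:[32/3,13] -> hit [32/3,13] leaf, test {P8@t=37/3, P15(miss)}
      N8 x:[8,17] y:[11/2,21/2] z:[15,17] -> miss, prune
    N7 x:[14,45] y:[11/2,13] z:[22/3,19] -> miss, prune

Summary -> nodes [0, 15, 14, 16, 22, 17, 2, 10, 18, 25, 20, 1, 3, 21, 24, 8, 7]; box-tests=17; leaf-entries=3; first=P8

== RESULT ==
8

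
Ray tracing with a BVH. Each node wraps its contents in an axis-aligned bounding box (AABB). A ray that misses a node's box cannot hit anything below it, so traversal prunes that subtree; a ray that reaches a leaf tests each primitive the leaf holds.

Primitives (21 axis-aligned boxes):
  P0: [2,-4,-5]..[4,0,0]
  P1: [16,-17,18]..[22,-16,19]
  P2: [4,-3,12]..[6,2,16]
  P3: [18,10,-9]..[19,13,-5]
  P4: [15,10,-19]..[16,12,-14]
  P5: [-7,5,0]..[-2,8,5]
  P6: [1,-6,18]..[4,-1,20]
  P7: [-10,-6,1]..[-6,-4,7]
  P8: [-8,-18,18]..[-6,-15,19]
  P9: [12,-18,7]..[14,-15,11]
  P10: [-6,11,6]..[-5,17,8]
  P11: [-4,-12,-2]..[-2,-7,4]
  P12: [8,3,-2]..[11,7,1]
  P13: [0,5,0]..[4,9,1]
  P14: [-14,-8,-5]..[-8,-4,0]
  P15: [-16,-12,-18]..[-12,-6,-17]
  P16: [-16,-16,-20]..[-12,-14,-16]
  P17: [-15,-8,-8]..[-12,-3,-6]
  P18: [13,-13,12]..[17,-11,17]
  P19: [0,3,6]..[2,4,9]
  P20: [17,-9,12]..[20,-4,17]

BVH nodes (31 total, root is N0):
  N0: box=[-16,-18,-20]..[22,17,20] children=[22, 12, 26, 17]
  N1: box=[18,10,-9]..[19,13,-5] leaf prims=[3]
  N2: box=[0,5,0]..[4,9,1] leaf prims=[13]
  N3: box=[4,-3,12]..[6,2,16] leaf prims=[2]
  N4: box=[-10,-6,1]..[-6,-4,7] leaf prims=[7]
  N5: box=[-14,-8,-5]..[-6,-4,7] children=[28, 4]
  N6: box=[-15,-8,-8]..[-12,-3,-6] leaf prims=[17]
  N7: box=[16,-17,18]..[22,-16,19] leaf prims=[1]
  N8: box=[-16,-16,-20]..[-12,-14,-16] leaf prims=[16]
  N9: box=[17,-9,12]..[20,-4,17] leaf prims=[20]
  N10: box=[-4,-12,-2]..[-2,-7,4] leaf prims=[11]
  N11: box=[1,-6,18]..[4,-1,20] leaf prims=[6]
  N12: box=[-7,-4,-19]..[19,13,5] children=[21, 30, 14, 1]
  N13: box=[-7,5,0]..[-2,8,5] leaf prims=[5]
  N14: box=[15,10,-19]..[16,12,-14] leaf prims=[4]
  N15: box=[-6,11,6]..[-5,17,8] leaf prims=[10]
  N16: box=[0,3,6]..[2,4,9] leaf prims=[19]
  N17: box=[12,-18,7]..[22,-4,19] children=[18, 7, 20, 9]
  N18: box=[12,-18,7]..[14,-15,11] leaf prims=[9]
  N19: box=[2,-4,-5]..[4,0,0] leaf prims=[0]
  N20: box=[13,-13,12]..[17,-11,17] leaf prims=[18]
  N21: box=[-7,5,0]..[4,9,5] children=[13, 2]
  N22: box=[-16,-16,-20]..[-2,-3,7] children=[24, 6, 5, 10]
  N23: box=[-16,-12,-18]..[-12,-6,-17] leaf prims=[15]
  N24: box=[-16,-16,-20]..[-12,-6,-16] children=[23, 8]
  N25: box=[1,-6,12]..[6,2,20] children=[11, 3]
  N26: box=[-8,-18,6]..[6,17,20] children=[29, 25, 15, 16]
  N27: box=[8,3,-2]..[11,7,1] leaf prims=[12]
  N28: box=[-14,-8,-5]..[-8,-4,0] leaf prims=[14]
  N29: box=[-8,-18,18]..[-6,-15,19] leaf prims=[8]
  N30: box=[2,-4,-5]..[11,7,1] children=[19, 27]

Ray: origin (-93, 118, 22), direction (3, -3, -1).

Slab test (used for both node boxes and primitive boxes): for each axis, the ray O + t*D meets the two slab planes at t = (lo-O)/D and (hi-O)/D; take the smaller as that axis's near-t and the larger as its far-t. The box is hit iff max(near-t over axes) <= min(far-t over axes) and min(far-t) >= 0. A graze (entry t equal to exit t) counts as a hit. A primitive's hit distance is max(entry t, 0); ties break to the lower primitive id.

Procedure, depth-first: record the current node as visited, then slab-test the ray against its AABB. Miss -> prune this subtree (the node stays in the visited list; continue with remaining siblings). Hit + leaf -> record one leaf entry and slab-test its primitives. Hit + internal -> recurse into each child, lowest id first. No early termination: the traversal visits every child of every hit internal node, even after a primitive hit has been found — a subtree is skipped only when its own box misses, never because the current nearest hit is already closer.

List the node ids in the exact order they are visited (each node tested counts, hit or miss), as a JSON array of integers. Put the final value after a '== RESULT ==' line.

Traverse from the root:
N0 x:[77/3,115/3] y:[101/3,136/3] z:[2,42] -> hit [101/3,115/3], descend [12, 17, 22, 26]
  N12 x:[86/3,112/3] y:[35,122/3] z:[17,41] -> hit [35,112/3], descend [1, 14, 21, 30]
    N1 x:[37,112/3] y:[35,36] z:[27,31] -> miss, prune
    N14 x:[36,109/3] y:[106/3,36] z:[36,41] -> hit [36,36] leaf, test {P4@t=36}
    N21 x:[86/3,97/3] y:[109/3,113/3] z:[17,22] -> miss, prune
    N30 x:[95/3,104/3] y:[37,122/3] z:[21,27] -> miss, prune
  N17 x:[35,115/3] y:[122/3,136/3] z:[3,15] -> miss, prune
  N22 x:[77/3,91/3] y:[121/3,134/3] z:[15,42] -> miss, prune
  N26 x:[85/3,33] y:[101/3,136/3] z:[2,16] -> miss, prune

order=[0, 12, 1, 14, 21, 30, 17, 22, 26]  |boxes|=9  |leaves|=1  hit=P4

== RESULT ==
[0, 12, 1, 14, 21, 30, 17, 22, 26]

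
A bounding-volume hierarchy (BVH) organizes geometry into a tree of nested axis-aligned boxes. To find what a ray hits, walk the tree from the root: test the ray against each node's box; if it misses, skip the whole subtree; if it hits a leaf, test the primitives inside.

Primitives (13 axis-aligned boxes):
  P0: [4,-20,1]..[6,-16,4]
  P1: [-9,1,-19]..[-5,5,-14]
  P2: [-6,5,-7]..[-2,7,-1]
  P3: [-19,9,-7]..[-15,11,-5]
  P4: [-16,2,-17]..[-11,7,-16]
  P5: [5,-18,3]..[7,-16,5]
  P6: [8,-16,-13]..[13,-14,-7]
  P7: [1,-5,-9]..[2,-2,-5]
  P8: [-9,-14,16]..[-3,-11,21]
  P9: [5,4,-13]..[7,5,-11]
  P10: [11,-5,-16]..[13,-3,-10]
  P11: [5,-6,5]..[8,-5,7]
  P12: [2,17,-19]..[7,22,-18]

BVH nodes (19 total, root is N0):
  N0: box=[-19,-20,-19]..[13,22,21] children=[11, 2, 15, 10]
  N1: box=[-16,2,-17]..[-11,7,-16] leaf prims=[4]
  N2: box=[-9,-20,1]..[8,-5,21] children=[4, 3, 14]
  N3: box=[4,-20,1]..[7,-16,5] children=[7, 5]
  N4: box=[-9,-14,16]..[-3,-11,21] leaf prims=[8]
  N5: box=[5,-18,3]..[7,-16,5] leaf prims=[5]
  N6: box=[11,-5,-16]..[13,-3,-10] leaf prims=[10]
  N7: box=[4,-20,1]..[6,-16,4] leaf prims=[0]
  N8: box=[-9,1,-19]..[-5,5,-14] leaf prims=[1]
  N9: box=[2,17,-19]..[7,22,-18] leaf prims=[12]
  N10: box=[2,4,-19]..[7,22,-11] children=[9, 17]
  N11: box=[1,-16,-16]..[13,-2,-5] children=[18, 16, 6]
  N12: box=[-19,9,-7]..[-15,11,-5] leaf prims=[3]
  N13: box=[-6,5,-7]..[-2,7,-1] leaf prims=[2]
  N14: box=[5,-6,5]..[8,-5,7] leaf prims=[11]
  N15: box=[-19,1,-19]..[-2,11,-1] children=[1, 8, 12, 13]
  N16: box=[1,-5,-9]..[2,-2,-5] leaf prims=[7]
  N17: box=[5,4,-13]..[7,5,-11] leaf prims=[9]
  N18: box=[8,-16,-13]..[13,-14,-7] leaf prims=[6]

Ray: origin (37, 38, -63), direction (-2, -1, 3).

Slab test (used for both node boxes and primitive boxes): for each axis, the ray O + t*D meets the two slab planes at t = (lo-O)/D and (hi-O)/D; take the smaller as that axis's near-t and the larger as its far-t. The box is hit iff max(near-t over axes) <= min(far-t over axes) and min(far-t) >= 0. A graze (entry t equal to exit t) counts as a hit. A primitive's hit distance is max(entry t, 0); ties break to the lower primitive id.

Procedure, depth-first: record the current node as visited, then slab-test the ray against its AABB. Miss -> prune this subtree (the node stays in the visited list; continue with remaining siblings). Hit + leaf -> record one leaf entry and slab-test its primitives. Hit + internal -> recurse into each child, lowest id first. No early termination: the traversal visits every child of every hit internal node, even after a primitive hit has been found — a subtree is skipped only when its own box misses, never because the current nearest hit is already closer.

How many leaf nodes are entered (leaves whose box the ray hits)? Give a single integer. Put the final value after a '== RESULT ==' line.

Traverse from the root:
N0 x:[12,28] y:[16,58] z:[44/3,28] -> hit [16,28], descend [2, 10, 11, 15]
  N2 x:[29/2,23] y:[43,58] z:[64/3,28] -> miss, prune
  N10 x:[15,35/2] y:[16,34] z:[44/3,52/3] -> hit [16,52/3], descend [9, 17]
    N9 x:[15,35/2] y:[16,21] z:[44/3,15] -> miss, prune
    N17 x:[15,16] y:[33,34] z:[50/3,52/3] -> miss, prune
  N11 x:[12,18] y:[40,54] z:[47/3,58/3] -> miss, prune
  N15 x:[39/2,28] y:[27,37] z:[44/3,62/3] -> miss, prune

Visited [0, 2, 10, 9, 17, 11, 15]. Tests: 7 box, 0 leaf. Nearest: miss.

== RESULT ==
0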